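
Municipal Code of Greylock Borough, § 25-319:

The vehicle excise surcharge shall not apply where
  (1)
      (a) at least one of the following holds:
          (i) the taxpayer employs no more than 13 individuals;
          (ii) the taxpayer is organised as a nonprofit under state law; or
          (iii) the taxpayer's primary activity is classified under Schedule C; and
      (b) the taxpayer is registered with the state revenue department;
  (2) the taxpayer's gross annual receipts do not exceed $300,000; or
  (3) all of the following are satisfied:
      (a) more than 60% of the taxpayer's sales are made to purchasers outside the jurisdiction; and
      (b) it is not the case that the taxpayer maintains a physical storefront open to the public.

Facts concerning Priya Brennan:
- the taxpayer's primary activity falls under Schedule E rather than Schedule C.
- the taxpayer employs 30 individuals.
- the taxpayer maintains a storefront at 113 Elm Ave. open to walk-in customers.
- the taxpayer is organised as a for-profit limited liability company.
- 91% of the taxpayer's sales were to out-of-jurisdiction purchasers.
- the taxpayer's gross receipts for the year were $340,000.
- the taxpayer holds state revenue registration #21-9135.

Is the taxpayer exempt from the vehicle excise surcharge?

No — not exempt.

(i) ≤ 13 employees — not met.
(ii) nonprofit — not met.
(iii) Schedule C activity — not met.
(a): F OR F OR F → false.
(b) state-registered — satisfied.
(1) = F AND T = false.
(2) receipts ≤ $300,000 — not met.
(a) >60% out-of-jur. sales — holds.
(b) not (has storefront) — not satisfied.
(3) = T AND F = false.
Overall: F OR F OR F → false.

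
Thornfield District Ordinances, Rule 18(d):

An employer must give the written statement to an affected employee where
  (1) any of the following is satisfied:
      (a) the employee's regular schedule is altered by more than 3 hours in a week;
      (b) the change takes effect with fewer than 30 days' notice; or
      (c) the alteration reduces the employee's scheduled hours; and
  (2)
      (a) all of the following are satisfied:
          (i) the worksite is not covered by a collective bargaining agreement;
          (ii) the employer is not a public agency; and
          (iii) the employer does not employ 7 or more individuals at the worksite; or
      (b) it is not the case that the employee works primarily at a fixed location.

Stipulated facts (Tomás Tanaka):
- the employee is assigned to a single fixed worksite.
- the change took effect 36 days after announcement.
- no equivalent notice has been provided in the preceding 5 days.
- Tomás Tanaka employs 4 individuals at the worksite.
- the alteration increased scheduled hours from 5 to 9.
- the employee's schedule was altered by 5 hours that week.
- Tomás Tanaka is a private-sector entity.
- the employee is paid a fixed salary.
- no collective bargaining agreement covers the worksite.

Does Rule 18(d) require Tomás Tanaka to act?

Yes — required.

(a) schedule shift > 3h — satisfied.
(b) < 30 days' notice — not satisfied.
(c) hours reduced — not met.
(1) = T OR F OR F = true.
(i) no CBA — satisfied.
(ii) not (public agency) — holds.
(iii) not (≥ 7 at site) — satisfied.
(a) = T AND T AND T = true.
(b) not (fixed location) — not satisfied.
(2): T OR F → true.
Overall = T AND T = true.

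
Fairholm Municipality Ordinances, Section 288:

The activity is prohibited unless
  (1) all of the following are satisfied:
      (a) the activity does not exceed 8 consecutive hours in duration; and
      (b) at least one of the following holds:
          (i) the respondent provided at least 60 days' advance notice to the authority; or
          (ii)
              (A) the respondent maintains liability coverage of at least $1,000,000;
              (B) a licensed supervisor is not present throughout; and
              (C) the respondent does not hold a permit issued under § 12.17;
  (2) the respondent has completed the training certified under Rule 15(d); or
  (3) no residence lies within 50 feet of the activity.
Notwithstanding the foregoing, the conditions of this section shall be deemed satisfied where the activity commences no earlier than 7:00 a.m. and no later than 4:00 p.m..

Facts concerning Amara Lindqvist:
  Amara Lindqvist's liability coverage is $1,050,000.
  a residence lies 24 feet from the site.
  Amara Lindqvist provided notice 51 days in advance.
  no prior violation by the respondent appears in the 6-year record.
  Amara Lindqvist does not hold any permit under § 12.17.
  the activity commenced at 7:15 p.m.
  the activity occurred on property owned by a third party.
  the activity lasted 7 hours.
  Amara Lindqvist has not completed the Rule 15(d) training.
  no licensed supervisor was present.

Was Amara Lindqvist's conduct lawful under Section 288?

(a) ≤ 8 hrs duration — satisfied.
(i) ≥60 days' notice — fails.
(A) coverage ≥ $1,000,000 — holds.
(B) not (supervisor present) — met.
(C) not (holds permit) — satisfied.
So (ii) is satisfied (T AND T AND T).
So (b) is satisfied (F OR T).
So (1) is satisfied (T AND T).
(2) training certified — not met.
(3) no residence in 50 ft — not met.
So Overall is satisfied (T OR F OR F).
Exception (start within hours) — not satisfied.
Result: main true OR exception false → true.

Yes — lawful.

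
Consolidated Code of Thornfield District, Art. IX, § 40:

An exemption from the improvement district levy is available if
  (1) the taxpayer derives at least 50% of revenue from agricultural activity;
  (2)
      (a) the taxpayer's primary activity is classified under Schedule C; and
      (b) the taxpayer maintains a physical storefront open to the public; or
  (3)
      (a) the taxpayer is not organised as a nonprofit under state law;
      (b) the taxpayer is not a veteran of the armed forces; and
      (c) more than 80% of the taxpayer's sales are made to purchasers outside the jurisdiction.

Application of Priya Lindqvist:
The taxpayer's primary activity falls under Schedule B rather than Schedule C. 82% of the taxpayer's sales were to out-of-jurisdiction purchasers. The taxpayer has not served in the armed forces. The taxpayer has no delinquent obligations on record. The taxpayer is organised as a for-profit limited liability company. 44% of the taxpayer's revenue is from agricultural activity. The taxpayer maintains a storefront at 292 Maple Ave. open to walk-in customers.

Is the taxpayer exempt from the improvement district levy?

Yes — exempt.

(1) ≥50% agricultural — not satisfied.
(a) Schedule C activity — not satisfied.
(b) has storefront — met.
So (2) is not satisfied (F AND T).
(a) not (nonprofit) — holds.
(b) not (veteran) — holds.
(c) >80% out-of-jur. sales — met.
So (3) is satisfied (T AND T AND T).
Overall = F OR F OR T = true.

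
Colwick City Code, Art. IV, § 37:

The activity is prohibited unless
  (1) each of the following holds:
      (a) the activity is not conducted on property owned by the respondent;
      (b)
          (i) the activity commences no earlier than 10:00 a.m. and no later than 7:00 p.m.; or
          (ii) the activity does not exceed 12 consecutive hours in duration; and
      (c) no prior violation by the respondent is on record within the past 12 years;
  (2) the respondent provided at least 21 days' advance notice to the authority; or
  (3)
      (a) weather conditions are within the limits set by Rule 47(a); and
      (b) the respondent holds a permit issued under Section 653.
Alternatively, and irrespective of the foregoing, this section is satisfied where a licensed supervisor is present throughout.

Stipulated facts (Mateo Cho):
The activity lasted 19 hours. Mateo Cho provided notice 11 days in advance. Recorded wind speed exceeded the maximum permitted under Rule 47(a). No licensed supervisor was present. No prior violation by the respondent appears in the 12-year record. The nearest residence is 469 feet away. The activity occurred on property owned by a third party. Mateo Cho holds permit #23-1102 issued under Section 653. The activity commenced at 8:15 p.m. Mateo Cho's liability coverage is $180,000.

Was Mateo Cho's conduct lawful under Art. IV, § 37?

(a) not (own property) — satisfied.
(i) start within hours — not met.
(ii) ≤ 12 hrs duration — not met.
(b) = F OR F = false.
(c) no prior violation — holds.
(1): T AND F AND T → false.
(2) ≥21 days' notice — not met.
(a) weather ok — fails.
(b) holds permit — met.
(3): F AND T → false.
So Overall is not satisfied (F OR F OR F).
Exception (supervisor present) — not satisfied.
Result: main false OR exception false → false.

No — unlawful.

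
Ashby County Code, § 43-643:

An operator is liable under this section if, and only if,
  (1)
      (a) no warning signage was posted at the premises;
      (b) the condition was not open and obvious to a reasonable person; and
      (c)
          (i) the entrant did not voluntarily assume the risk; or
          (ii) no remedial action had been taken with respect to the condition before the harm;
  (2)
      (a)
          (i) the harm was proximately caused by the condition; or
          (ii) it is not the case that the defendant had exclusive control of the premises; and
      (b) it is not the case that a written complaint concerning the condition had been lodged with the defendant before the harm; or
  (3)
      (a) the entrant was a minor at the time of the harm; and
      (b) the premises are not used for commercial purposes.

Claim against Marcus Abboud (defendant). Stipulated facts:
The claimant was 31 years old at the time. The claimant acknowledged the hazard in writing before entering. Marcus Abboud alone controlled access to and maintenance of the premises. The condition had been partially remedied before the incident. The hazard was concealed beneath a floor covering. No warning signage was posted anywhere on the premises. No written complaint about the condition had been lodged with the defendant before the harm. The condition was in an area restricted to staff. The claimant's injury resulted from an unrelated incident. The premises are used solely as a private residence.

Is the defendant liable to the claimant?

No — not liable.

(a) no signage posted — met.
(b) not open/obvious — met.
(i) no assumed risk — not met.
(ii) no remedial action — fails.
So (c) is not satisfied (F OR F).
(1) = T AND T AND F = false.
(i) proximate cause — not satisfied.
(ii) not (exclusive control) — not met.
(a) = F OR F = false.
(b) not (complaint lodged) — met.
(2) = F AND T = false.
(a) entrant a minor — fails.
(b) not (commercial use) — met.
So (3) is not satisfied (F AND T).
So Overall is not satisfied (F OR F OR F).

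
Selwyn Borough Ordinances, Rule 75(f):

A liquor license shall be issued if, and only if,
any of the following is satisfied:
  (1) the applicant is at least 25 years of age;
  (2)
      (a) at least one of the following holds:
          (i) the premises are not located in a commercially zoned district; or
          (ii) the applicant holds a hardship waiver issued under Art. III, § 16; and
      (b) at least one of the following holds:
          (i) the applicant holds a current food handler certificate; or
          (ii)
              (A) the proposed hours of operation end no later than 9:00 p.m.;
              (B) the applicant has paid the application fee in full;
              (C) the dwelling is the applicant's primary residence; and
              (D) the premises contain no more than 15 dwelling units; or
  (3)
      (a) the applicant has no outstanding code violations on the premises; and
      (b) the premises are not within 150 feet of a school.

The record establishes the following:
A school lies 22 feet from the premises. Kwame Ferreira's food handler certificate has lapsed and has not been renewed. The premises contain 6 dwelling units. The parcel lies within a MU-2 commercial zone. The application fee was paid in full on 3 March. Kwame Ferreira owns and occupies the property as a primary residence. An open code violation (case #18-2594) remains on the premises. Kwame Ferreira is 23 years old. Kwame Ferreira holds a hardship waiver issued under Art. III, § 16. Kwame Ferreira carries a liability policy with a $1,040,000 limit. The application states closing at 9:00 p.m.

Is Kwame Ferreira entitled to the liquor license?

(1) age ≥ 25 — fails.
(i) not (commercially zoned) — not satisfied.
(ii) hardship waiver — met.
So (a) is satisfied (F OR T).
(i) food handler cert. — not satisfied.
(A) closes by 9 p.m. — satisfied.
(B) fee paid — met.
(C) primary residence — satisfied.
(D) ≤ 15 units — satisfied.
So (ii) is satisfied (T AND T AND T AND T).
So (b) is satisfied (F OR T).
So (2) is satisfied (T AND T).
(a) no code violations — not satisfied.
(b) ≥150 ft from school — not satisfied.
So (3) is not satisfied (F AND F).
Overall: F OR T OR F → true.

Yes — granted.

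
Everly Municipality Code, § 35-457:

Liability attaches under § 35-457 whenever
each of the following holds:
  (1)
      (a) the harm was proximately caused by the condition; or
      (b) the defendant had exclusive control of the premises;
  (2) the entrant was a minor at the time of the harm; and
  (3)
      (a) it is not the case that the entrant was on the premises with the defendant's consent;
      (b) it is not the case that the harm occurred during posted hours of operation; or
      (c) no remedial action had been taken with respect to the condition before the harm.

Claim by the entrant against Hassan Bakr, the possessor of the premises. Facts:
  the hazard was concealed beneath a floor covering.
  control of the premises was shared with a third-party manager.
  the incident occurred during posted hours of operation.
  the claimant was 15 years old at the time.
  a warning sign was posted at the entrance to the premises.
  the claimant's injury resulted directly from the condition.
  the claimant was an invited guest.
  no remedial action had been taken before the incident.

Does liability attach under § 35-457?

(a) proximate cause — holds.
(b) exclusive control — fails.
(1) = T OR F = true.
(2) entrant a minor — satisfied.
(a) not (consent to enter) — fails.
(b) not (during posted hours) — fails.
(c) no remedial action — satisfied.
So (3) is satisfied (F OR F OR T).
So Overall is satisfied (T AND T AND T).

Yes — liable.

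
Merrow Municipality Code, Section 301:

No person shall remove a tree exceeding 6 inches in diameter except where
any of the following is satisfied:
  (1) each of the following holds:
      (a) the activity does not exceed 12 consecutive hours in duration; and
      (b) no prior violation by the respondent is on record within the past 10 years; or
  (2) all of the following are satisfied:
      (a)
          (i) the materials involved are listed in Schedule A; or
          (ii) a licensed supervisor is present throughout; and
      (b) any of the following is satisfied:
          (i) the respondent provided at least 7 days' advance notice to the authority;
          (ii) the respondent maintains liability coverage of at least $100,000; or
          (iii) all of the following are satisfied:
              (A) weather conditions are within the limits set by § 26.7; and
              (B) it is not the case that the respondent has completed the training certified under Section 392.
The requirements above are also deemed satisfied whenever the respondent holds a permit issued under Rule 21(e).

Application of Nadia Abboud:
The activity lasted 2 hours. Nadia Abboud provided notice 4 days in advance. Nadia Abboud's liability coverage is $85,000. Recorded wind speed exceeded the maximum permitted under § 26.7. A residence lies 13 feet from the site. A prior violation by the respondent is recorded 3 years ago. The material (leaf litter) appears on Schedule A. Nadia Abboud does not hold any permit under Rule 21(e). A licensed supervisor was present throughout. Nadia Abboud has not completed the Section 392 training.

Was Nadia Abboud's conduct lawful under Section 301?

(a) ≤ 12 hrs duration — holds.
(b) no prior violation — not satisfied.
(1): T AND F → false.
(i) Schedule A material — holds.
(ii) supervisor present — met.
(a) = T OR T = true.
(i) ≥7 days' notice — fails.
(ii) coverage ≥ $100,000 — fails.
(A) weather ok — fails.
(B) not (training certified) — holds.
(iii) = F AND T = false.
So (b) is not satisfied (F OR F OR F).
(2) = T AND F = false.
So Overall is not satisfied (F OR F).
Exception (holds permit) — not satisfied.
Result: main false OR exception false → false.

No — unlawful.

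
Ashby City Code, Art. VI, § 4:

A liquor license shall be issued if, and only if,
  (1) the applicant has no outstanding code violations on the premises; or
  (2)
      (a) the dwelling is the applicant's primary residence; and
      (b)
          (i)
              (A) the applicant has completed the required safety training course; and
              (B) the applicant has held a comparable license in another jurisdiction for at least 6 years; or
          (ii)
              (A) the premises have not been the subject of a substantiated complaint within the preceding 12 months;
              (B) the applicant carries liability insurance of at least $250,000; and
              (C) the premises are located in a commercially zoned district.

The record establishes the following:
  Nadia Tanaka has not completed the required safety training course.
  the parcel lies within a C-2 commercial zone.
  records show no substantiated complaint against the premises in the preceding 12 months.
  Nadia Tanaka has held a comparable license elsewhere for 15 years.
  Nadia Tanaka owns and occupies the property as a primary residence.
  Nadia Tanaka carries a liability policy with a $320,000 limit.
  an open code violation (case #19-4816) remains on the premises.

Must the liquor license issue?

(1) no code violations — not met.
(a) primary residence — met.
(A) safety training — not satisfied.
(B) prior license ≥ 6 yr — satisfied.
(i) = F AND T = false.
(A) no complaint in 12 mo. — met.
(B) insurance ≥ $250,000 — satisfied.
(C) commercially zoned — satisfied.
So (ii) is satisfied (T AND T AND T).
(b) = F OR T = true.
So (2) is satisfied (T AND T).
So Overall is satisfied (F OR T).

Yes — granted.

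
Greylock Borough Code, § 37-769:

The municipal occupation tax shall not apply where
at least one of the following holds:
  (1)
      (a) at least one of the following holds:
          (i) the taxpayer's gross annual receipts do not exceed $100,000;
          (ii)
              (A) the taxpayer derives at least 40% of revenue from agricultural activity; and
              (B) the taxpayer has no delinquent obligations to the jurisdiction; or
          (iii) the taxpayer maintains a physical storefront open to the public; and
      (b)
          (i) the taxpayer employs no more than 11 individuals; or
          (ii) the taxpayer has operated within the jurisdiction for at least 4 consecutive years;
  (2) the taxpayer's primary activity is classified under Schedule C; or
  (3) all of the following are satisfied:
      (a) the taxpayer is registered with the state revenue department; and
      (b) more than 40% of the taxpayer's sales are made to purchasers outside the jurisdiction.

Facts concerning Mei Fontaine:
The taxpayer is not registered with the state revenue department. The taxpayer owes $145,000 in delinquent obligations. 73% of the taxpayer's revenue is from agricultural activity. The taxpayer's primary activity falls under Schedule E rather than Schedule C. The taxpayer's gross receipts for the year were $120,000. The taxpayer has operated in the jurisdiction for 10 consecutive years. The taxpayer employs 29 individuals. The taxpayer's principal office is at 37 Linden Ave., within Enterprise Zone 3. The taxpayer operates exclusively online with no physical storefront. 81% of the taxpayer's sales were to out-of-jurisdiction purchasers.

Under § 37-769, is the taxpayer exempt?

No — not exempt.

(i) receipts ≤ $100,000 — fails.
(A) ≥40% agricultural — satisfied.
(B) no delinquency — not satisfied.
So (ii) is not satisfied (T AND F).
(iii) has storefront — not satisfied.
(a): F OR F OR F → false.
(i) ≤ 11 employees — not satisfied.
(ii) ≥ 4 yrs in jurisdiction — met.
(b): F OR T → true.
So (1) is not satisfied (F AND T).
(2) Schedule C activity — fails.
(a) state-registered — fails.
(b) >40% out-of-jur. sales — met.
(3) = F AND T = false.
Overall: F OR F OR F → false.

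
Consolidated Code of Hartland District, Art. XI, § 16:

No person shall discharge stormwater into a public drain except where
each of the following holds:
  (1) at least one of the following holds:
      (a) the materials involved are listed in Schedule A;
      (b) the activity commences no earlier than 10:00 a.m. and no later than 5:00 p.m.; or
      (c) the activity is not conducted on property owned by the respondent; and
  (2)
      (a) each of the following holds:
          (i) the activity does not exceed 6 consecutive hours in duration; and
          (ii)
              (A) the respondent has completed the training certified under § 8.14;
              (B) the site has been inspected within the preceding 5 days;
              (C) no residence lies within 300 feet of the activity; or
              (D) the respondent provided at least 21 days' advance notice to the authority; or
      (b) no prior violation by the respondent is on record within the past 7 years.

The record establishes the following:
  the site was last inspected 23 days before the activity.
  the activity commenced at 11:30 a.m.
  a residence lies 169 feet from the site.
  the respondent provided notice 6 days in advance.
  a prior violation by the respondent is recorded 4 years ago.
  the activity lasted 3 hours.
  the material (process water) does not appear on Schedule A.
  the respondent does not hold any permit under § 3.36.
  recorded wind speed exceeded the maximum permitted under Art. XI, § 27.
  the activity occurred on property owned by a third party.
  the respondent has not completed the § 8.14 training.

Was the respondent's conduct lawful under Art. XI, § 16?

(a) Schedule A material — fails.
(b) start within hours — holds.
(c) not (own property) — holds.
So (1) is satisfied (F OR T OR T).
(i) ≤ 6 hrs duration — satisfied.
(A) training certified — not satisfied.
(B) site inspected — fails.
(C) no residence in 300 ft — not satisfied.
(D) ≥21 days' notice — fails.
So (ii) is not satisfied (F OR F OR F OR F).
So (a) is not satisfied (T AND F).
(b) no prior violation — fails.
(2): F OR F → false.
Overall = T AND F = false.

No — unlawful.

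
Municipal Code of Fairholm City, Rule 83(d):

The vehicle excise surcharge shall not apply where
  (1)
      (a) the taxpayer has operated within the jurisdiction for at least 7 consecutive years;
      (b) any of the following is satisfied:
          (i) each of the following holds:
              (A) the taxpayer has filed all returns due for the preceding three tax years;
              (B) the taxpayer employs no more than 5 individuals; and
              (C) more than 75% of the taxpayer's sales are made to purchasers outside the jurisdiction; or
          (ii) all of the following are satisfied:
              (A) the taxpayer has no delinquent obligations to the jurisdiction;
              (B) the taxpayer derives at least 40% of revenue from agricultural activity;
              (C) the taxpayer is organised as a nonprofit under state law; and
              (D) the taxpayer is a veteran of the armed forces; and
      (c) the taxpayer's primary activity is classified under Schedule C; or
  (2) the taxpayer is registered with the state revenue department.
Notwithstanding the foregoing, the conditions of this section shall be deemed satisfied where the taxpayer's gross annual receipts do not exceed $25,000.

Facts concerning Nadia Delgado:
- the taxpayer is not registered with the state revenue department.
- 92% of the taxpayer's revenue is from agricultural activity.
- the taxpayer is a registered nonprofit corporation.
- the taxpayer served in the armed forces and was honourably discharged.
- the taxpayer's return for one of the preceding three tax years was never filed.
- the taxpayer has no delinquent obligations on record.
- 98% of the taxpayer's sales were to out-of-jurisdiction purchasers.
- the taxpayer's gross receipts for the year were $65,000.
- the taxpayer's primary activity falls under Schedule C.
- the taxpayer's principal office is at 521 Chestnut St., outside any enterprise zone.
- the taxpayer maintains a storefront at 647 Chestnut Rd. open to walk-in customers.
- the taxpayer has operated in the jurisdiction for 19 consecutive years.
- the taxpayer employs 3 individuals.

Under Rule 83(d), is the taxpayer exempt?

(a) ≥ 7 yrs in jurisdiction — met.
(A) returns current — not satisfied.
(B) ≤ 5 employees — satisfied.
(C) >75% out-of-jur. sales — met.
So (i) is not satisfied (F AND T AND T).
(A) no delinquency — met.
(B) ≥40% agricultural — holds.
(C) nonprofit — satisfied.
(D) veteran — satisfied.
(ii): T AND T AND T AND T → true.
(b) = F OR T = true.
(c) Schedule C activity — holds.
(1): T AND T AND T → true.
(2) state-registered — fails.
So Overall is satisfied (T OR F).
Exception (receipts ≤ $25,000) — not satisfied.
Result: main true OR exception false → true.

Yes — exempt.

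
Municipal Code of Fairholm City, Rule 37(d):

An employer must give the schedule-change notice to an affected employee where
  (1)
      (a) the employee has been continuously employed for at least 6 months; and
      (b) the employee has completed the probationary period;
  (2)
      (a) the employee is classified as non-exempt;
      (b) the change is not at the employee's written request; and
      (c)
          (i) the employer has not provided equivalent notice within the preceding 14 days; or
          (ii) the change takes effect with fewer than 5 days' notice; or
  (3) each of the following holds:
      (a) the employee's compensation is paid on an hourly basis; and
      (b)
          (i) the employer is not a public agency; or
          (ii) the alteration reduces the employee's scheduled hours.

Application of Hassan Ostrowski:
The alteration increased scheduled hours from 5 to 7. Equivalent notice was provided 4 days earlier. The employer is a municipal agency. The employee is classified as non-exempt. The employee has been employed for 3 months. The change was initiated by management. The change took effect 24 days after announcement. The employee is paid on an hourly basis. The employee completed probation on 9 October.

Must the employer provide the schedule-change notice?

(a) tenure ≥ 6 mo. — not met.
(b) past probation — met.
(1) = F AND T = false.
(a) non-exempt — satisfied.
(b) not employee-requested — met.
(i) no recent notice — not satisfied.
(ii) < 5 days' notice — fails.
(c): F OR F → false.
(2) = T AND T AND F = false.
(a) hourly-paid — satisfied.
(i) not (public agency) — not satisfied.
(ii) hours reduced — fails.
(b): F OR F → false.
(3): T AND F → false.
So Overall is not satisfied (F OR F OR F).

No — not required.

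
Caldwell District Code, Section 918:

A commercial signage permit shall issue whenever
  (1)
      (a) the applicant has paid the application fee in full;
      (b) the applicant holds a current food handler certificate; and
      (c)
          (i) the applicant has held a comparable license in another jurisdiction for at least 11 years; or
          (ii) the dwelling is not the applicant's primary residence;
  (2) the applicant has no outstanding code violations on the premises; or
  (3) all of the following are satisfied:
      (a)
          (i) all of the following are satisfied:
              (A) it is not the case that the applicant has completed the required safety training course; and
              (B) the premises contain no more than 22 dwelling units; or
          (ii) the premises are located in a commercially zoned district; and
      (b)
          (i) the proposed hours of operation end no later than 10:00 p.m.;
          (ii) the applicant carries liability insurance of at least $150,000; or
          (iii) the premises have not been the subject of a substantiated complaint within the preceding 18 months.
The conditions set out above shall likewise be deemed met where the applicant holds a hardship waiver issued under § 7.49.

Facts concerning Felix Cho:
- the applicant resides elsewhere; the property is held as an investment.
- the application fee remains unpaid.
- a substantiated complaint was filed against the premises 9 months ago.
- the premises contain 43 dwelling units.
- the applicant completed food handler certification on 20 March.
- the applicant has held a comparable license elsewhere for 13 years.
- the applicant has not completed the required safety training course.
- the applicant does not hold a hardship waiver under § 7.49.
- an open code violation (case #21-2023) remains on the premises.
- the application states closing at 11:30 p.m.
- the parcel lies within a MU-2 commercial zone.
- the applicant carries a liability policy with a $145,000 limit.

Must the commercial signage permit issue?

(a) fee paid — not satisfied.
(b) food handler cert. — holds.
(i) prior license ≥ 11 yr — met.
(ii) not (primary residence) — met.
So (c) is satisfied (T OR T).
So (1) is not satisfied (F AND T AND T).
(2) no code violations — not met.
(A) not (safety training) — holds.
(B) ≤ 22 units — fails.
So (i) is not satisfied (T AND F).
(ii) commercially zoned — satisfied.
(a) = F OR T = true.
(i) closes by 10 p.m. — not satisfied.
(ii) insurance ≥ $150,000 — fails.
(iii) no complaint in 18 mo. — not met.
(b): F OR F OR F → false.
(3) = T AND F = false.
So Overall is not satisfied (F OR F OR F).
Exception (hardship waiver) — not satisfied.
Result: main false OR exception false → false.

No — denied.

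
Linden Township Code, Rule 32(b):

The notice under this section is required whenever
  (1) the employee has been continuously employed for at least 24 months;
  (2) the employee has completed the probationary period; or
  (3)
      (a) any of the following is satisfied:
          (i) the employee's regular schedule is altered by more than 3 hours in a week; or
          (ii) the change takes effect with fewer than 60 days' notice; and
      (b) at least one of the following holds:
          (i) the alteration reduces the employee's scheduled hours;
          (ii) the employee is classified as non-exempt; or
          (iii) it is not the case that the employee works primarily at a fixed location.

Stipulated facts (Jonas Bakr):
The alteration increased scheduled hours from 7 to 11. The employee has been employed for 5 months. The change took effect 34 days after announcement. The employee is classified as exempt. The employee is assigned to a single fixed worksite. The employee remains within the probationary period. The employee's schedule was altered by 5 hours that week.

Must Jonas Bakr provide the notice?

No — not required.

(1) tenure ≥ 24 mo. — not met.
(2) past probation — not met.
(i) schedule shift > 3h — holds.
(ii) < 60 days' notice — holds.
So (a) is satisfied (T OR T).
(i) hours reduced — not met.
(ii) non-exempt — not satisfied.
(iii) not (fixed location) — not satisfied.
(b) = F OR F OR F = false.
(3) = T AND F = false.
So Overall is not satisfied (F OR F OR F).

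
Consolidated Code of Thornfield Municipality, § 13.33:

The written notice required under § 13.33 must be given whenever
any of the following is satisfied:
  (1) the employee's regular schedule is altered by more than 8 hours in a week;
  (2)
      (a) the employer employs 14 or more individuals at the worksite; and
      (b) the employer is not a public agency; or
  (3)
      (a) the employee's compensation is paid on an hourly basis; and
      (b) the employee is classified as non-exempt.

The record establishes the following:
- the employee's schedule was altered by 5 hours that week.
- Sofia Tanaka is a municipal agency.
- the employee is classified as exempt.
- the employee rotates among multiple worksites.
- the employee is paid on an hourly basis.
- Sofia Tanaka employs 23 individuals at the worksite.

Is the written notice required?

No — not required.

(1) schedule shift > 8h — fails.
(a) ≥ 14 at site — satisfied.
(b) not (public agency) — fails.
(2) = T AND F = false.
(a) hourly-paid — holds.
(b) non-exempt — not satisfied.
So (3) is not satisfied (T AND F).
Overall: F OR F OR F → false.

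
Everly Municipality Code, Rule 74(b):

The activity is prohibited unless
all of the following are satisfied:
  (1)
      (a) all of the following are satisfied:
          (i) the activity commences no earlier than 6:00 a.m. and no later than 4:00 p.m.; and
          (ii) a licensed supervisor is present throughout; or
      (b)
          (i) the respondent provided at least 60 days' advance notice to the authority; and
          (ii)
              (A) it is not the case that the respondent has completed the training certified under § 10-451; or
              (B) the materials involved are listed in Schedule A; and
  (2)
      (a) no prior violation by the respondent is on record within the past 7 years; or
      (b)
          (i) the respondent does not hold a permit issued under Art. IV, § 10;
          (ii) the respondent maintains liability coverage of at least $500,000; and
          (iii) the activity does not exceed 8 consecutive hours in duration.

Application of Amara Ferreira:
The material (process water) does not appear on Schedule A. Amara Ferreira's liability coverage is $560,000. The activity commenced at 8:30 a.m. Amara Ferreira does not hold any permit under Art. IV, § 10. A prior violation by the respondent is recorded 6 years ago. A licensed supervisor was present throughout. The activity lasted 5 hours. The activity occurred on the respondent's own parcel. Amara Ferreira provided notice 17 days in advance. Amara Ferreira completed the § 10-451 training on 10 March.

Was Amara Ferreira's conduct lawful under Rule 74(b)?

(i) start within hours — holds.
(ii) supervisor present — satisfied.
So (a) is satisfied (T AND T).
(i) ≥60 days' notice — not satisfied.
(A) not (training certified) — fails.
(B) Schedule A material — not satisfied.
So (ii) is not satisfied (F OR F).
(b) = F AND F = false.
So (1) is satisfied (T OR F).
(a) no prior violation — fails.
(i) not (holds permit) — satisfied.
(ii) coverage ≥ $500,000 — holds.
(iii) ≤ 8 hrs duration — satisfied.
(b): T AND T AND T → true.
(2) = F OR T = true.
Overall = T AND T = true.

Yes — lawful.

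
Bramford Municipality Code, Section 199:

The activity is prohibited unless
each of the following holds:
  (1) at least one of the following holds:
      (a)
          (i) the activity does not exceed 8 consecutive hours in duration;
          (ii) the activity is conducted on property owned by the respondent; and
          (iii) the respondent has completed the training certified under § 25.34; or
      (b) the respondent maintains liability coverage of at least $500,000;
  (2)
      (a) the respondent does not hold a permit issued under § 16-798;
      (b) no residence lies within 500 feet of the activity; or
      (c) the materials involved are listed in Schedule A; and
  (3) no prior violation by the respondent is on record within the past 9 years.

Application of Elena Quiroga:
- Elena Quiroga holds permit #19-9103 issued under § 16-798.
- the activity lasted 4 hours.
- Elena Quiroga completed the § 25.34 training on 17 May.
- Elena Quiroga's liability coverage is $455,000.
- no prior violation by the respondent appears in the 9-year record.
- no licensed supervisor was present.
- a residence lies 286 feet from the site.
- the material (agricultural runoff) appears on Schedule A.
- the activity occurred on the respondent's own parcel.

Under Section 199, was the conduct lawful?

Yes — lawful.

(i) ≤ 8 hrs duration — satisfied.
(ii) own property — holds.
(iii) training certified — holds.
So (a) is satisfied (T AND T AND T).
(b) coverage ≥ $500,000 — not met.
So (1) is satisfied (T OR F).
(a) not (holds permit) — not satisfied.
(b) no residence in 500 ft — fails.
(c) Schedule A material — met.
(2): F OR F OR T → true.
(3) no prior violation — met.
Overall: T AND T AND T → true.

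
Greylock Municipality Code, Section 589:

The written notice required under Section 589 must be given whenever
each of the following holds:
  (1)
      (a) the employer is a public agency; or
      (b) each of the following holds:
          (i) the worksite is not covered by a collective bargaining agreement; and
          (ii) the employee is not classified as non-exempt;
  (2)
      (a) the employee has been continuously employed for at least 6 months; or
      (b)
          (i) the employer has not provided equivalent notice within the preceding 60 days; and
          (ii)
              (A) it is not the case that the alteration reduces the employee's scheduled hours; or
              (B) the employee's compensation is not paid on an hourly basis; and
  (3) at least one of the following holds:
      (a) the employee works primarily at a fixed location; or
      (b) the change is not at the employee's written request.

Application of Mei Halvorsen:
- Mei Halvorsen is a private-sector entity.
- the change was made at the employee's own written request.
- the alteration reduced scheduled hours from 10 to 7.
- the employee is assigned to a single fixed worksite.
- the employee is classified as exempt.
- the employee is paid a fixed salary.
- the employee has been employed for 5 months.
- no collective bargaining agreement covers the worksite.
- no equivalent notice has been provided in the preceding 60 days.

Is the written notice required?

(a) public agency — not satisfied.
(i) no CBA — holds.
(ii) not (non-exempt) — satisfied.
(b) = T AND T = true.
(1): F OR T → true.
(a) tenure ≥ 6 mo. — not met.
(i) no recent notice — holds.
(A) not (hours reduced) — not met.
(B) not (hourly-paid) — satisfied.
(ii) = F OR T = true.
So (b) is satisfied (T AND T).
(2): F OR T → true.
(a) fixed location — satisfied.
(b) not employee-requested — fails.
So (3) is satisfied (T OR F).
Overall: T AND T AND T → true.

Yes — required.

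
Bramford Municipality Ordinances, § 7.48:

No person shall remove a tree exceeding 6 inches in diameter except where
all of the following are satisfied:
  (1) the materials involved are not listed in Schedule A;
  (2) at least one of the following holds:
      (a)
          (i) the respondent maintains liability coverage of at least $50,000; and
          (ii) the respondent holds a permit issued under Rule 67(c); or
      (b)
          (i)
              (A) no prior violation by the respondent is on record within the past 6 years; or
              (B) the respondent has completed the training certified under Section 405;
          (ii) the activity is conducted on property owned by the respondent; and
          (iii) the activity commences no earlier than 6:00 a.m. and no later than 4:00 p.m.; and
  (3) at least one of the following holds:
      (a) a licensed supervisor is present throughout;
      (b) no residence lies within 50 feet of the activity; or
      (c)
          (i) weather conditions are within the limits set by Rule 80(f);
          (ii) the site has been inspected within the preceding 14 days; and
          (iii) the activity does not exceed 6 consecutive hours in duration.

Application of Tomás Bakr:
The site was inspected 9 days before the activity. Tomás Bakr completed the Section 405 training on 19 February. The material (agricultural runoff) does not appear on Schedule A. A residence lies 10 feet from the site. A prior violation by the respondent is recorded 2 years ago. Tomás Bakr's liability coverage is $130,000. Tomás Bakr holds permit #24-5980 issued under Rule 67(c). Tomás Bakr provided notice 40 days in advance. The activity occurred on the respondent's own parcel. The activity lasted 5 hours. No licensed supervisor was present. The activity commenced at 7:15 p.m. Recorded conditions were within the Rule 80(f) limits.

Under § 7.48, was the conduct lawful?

Yes — lawful.

(1) not (Schedule A material) — holds.
(i) coverage ≥ $50,000 — satisfied.
(ii) holds permit — met.
So (a) is satisfied (T AND T).
(A) no prior violation — not met.
(B) training certified — met.
(i): F OR T → true.
(ii) own property — satisfied.
(iii) start within hours — not met.
(b): T AND T AND F → false.
So (2) is satisfied (T OR F).
(a) supervisor present — fails.
(b) no residence in 50 ft — fails.
(i) weather ok — met.
(ii) site inspected — holds.
(iii) ≤ 6 hrs duration — satisfied.
(c): T AND T AND T → true.
So (3) is satisfied (F OR F OR T).
Overall = T AND T AND T = true.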